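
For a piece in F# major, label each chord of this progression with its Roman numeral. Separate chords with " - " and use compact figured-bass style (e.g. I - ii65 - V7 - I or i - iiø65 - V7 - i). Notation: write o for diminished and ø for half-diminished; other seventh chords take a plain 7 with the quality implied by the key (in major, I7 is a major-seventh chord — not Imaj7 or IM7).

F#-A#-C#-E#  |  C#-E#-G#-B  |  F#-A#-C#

I7 - V7 - I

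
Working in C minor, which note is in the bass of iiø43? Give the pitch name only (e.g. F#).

iiø in C minor has root D; the chord is D-F-Ab-C.
The figure 43 means second inversion — the fifth is in the bass.

Ab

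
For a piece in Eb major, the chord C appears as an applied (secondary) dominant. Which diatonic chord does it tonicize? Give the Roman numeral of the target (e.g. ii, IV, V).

ii

The chord is a major triad on C.
A dominant resolves down a perfect fifth: C → F. In Eb major, F is scale degree 2, i.e. ii.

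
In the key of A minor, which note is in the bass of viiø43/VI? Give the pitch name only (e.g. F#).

Bb

The applied chord viiø43/VI is rooted on E: E-G-Bb-D.
The figure 43 means second inversion — the fifth is in the bass.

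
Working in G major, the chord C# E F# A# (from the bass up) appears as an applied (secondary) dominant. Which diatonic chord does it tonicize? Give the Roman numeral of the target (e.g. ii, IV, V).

iii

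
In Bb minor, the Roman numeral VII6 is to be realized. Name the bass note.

C

VII in Bb minor has root Ab; the chord is Ab-C-Eb.
The figure 6 means first inversion — the third is in the bass.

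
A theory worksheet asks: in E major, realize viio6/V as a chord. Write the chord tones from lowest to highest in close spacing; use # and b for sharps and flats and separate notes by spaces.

viio6/V is a secondary leading-tone chord. The target V is B in E major; the applied chord is rooted a semitone below, on A#.
Building a diminished triad on A# gives A#-C#-E.
With the 6 figure the chord is in first inversion; from the bass C# upward in close position it reads C#-E-A#.

C# E A#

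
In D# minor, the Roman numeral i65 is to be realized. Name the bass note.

i in D# minor has root D#; the chord is D#-F#-A#-C#.
The figure 65 means first inversion — the third is in the bass.

F#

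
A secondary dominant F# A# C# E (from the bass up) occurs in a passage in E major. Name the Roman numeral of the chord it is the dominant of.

V

The chord is a dominant seventh chord on F#.
A dominant resolves down a perfect fifth: F# → B. In E major, B is scale degree 5, i.e. V.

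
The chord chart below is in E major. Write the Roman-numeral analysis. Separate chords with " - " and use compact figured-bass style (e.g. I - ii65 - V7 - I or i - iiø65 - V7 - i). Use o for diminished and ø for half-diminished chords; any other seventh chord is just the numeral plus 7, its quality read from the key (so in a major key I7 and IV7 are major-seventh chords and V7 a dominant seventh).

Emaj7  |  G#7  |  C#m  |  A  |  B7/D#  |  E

Emaj7: major seventh chord on E = scale degree 1 → I7.
G#7 is the secondary dominant of vi (dominant seventh chord on G#): V7/vi.
C#m: minor triad on C# = scale degree 6 → vi.
A has root A, degree 4 in E major, so IV.
B7/D#: dominant seventh chord on B = scale degree 5 → V65.
E: root E is the tonic; major triad there is I.

I7 - V7/vi - vi - IV - V65 - I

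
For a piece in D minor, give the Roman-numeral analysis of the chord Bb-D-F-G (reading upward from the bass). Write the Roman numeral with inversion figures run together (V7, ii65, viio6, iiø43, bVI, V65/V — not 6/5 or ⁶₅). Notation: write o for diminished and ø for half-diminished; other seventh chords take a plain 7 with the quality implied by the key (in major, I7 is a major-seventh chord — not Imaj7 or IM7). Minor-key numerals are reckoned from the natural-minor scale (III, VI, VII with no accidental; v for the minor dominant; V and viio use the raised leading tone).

The pitches G-Bb-D-F form a minor seventh chord rooted on G.
In D minor, G is the subdominant; the diatonic minor seventh chord there is iv7.
With Bb in the bass the chord is in first inversion, so the figured bass is 65.

iv65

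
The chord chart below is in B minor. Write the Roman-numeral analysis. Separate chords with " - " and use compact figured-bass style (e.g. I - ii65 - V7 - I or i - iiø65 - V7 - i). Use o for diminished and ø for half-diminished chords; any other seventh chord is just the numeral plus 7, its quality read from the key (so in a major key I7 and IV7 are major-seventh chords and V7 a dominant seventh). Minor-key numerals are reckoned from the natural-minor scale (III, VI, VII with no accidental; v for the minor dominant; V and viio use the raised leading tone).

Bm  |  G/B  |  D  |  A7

Bm: minor triad on B = scale degree 1 → i.
G/B: root G is the submediant; major triad there is VI6.
D: major triad on D = scale degree 3 → III.
A7 has root A, degree 7 in B minor, so VII7.

i - VI6 - III - VII7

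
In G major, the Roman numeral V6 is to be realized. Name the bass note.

F#

V in G major has root D; the chord is D-F#-A.
The figure 6 means first inversion — the third is in the bass.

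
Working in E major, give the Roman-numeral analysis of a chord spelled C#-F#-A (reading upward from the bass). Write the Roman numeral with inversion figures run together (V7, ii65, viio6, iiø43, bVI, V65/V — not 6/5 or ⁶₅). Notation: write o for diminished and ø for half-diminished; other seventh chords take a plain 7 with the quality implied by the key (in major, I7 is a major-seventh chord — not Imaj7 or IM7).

ii64

The pitches F#-A-C# form a minor triad rooted on F#.
In E major, F# is the supertonic; the diatonic minor triad there is ii.
With C# in the bass the chord is in second inversion, so the figured bass is 64.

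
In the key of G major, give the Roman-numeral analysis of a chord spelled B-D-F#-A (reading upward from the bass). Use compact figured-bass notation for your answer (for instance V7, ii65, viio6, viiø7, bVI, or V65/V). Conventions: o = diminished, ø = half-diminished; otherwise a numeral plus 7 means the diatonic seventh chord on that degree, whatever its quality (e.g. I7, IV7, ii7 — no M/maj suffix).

iii7

Stacked in thirds the chord is B-D-F#-A: a minor seventh chord on B.
B is scale degree 3 in G major, and a minor seventh chord on that degree is written iii7.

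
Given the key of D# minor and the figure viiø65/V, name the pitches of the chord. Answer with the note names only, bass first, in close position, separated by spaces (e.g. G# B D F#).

viiø65/V is a secondary leading-tone chord. The target V is A# in D# minor; the applied chord is rooted a semitone below, on G##.
Building a half-diminished seventh chord on G## gives G##-B#-D#-F##.
With the 65 figure the chord is in first inversion; from the bass B# upward in close position it reads B#-D#-F##-G##.

B# D# F## G##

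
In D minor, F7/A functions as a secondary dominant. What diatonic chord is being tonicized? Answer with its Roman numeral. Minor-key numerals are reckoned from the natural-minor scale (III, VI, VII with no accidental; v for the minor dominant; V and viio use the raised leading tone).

VI

The chord is a dominant seventh chord on F.
A dominant resolves down a perfect fifth: F → Bb. In D minor, Bb is scale degree 6, i.e. VI.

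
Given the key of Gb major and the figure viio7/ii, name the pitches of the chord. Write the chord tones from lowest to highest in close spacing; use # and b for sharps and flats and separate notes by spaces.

G Bb Db Fb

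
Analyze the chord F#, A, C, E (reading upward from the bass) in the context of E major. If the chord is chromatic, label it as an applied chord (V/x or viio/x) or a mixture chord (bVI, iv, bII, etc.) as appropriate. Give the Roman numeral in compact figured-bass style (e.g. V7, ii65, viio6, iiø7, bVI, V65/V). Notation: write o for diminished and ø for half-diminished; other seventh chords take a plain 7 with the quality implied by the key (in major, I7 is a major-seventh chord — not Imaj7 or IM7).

Stacked in thirds the chord is F#-A-C-E: a half-diminished seventh chord on F#.
F# is the second degree of E major. This is the half-diminished supertonic seventh, borrowed from the parallel minor.

iiø7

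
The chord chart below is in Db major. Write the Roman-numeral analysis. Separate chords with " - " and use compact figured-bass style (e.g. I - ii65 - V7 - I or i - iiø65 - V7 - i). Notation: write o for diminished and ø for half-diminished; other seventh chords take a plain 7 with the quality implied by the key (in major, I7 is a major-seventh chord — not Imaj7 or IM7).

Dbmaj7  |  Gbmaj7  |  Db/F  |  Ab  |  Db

I7 - IV7 - I6 - V - I

Dbmaj7: root Db is the tonic; major seventh chord there is I7.
Gbmaj7: root Gb is the subdominant; major seventh chord there is IV7.
Db/F has root Db, degree 1 in Db major, so I6.
Ab has root Ab, degree 5 in Db major, so V.
Db: major triad on Db = scale degree 1 → I.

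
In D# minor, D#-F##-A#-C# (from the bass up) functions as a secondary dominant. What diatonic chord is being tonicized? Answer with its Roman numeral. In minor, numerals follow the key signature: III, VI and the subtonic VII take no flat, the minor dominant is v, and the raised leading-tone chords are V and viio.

The chord is a dominant seventh chord on D#.
A dominant resolves down a perfect fifth: D# → G#. In D# minor, G# is scale degree 4, i.e. iv.

iv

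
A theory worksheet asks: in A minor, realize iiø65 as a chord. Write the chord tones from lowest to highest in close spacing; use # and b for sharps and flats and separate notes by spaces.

D F A B

The numeral's case and figure indicate a half-diminished seventh chord. In A minor its root, scale degree 2, is B.
That chord is spelled B-D-F-A.
The figured bass 65 indicates first inversion, placing the third (D) in the bass: D-F-A-B.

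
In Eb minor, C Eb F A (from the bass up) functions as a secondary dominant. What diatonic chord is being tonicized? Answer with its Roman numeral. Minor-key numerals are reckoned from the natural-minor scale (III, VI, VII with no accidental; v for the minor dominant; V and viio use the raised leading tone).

The chord is a dominant seventh chord on F.
A dominant resolves down a perfect fifth: F → Bb. In Eb minor, Bb is scale degree 5, i.e. V.

V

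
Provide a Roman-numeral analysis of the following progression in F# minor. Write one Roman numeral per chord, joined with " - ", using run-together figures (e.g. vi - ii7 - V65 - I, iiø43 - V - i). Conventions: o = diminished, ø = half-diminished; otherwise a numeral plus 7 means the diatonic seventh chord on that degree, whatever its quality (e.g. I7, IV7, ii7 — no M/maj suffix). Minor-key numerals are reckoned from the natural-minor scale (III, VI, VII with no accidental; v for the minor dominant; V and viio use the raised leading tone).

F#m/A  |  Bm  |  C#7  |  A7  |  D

F#m/A: minor triad on F# = scale degree 1 → i6.
Bm has root B, degree 4 in F# minor, so iv.
C#7: root C# is the dominant; dominant seventh chord there is V7.
A7 is the secondary dominant of VI (dominant seventh chord on A): V7/VI.
D: root D is the submediant; major triad there is VI.

i6 - iv - V7 - V7/VI - VI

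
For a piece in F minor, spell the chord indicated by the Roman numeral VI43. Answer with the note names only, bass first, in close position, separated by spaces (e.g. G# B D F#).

Ab C Db F

The numeral's case and figure indicate a major seventh chord. In F minor its root, the sixth degree, is Db.
That chord is spelled Db-F-Ab-C.
The figured bass 43 indicates second inversion, placing the fifth (Ab) in the bass: Ab-C-Db-F.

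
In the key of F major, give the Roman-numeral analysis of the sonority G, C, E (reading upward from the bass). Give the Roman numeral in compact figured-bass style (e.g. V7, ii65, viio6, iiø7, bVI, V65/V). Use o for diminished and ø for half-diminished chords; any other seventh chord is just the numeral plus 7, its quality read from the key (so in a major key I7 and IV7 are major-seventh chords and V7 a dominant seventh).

V64

The pitches C-E-G form a major triad rooted on C.
In F major, C is the dominant; the diatonic major triad there is V.
With G in the bass the chord is in second inversion, so the figured bass is 64.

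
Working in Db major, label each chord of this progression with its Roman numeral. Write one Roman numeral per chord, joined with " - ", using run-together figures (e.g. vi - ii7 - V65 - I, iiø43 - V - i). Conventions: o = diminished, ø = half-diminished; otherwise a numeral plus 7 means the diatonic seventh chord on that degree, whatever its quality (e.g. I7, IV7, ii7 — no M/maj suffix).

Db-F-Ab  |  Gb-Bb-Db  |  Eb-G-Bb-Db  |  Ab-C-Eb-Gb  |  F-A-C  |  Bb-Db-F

I - IV - V7/V - V7 - V/vi - vi

Db-F-Ab: root Db is the tonic; major triad there is I.
Gb-Bb-Db: major triad on Gb = scale degree 4 → IV.
Eb-G-Bb-Db is the secondary dominant of V (dominant seventh chord on Eb): V7/V.
Ab-C-Eb-Gb: root Ab is the dominant; dominant seventh chord there is V7.
F-A-C: chromatic; F is V of vi, so V/vi.
Bb-Db-F: root Bb is the submediant; minor triad there is vi.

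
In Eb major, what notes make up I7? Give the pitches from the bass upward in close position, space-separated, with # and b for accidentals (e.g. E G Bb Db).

Eb G Bb D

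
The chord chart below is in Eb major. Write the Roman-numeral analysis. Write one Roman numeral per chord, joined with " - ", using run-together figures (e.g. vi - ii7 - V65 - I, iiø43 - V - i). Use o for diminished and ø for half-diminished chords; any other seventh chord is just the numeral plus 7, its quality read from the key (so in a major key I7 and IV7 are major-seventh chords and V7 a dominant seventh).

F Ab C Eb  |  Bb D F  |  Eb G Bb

ii7 - V - I

F-Ab-C-Eb has root F, degree 2 in Eb major, so ii7.
Bb-D-F has root Bb, degree 5 in Eb major, so V.
Eb-G-Bb: root Eb is the tonic; major triad there is I.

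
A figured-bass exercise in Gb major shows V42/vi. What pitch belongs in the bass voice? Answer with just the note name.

Ab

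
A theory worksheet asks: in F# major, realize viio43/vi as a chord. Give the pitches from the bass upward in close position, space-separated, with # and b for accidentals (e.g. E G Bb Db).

G# B C## E#

viio43/vi is a secondary leading-tone chord. The target vi is D# in F# major; the applied chord is rooted a semitone below, on C##.
Building a fully diminished seventh chord on C## gives C##-E#-G#-B.
The figured bass 43 indicates second inversion, placing the fifth (G#) in the bass: G#-B-C##-E#.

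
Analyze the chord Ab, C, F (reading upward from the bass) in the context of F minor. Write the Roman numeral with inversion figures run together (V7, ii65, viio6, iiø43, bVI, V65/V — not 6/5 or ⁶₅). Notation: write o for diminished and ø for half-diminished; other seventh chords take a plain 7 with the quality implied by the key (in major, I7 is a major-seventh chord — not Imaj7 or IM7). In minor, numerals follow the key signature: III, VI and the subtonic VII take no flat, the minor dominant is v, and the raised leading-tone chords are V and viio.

The pitches F-Ab-C form a minor triad rooted on F.
In F minor, F is the tonic; the diatonic minor triad there is i.
With Ab in the bass the chord is in first inversion, so the figured bass is 6.

i6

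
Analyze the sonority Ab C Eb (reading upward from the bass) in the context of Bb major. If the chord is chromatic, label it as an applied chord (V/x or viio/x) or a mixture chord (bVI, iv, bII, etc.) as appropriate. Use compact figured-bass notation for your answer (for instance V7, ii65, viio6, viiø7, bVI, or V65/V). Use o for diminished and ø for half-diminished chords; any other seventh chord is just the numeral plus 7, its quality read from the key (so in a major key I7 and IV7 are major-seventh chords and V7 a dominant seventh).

bVII

The pitches Ab-C-Eb form a major triad rooted on Ab.
Ab is the lowered seventh degree of Bb major (diatonic 7 would be A). This is a major triad on the lowered seventh degree (the subtonic), borrowed from the parallel minor.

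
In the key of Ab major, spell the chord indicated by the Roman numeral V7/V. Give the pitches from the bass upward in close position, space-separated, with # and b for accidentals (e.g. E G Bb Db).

Bb D F Ab

The slash means an applied dominant: we want the dominant of V. In Ab major, V is Eb major, and its dominant is built on Bb.
Building a dominant seventh chord on Bb gives Bb-D-F-Ab.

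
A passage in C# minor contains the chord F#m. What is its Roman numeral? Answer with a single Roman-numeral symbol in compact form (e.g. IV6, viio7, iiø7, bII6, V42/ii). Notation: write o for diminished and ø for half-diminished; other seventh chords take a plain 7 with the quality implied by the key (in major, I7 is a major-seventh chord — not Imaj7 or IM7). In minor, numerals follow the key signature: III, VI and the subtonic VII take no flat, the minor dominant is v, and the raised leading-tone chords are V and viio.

The pitches F#-A-C# form a minor triad rooted on F#.
In C# minor, F# is the subdominant; the diatonic minor triad there is iv.

iv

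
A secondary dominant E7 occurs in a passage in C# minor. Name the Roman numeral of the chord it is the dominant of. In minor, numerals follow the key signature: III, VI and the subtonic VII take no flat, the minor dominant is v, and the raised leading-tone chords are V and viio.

VI

The chord is a dominant seventh chord on E.
A dominant resolves down a perfect fifth: E → A. In C# minor, A is scale degree 6, i.e. VI.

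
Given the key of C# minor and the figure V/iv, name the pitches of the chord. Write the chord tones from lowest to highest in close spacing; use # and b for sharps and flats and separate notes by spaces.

V/iv is a secondary dominant — the dominant triad of iv. iv in C# minor is F#, so the applied chord's root is C#, a perfect fifth above.
Building a major triad on C# gives C#-E#-G#.

C# E# G#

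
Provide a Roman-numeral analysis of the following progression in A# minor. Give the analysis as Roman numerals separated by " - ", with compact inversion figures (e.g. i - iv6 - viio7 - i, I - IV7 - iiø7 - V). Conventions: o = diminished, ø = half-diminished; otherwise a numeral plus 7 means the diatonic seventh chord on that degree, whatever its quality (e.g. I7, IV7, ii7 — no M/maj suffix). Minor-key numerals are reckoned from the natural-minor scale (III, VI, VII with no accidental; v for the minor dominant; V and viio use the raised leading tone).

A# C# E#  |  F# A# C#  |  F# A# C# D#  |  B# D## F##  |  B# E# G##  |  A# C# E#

i - VI - iv65 - V/V - V64 - i

A#-C#-E# has root A#, degree 1 in A# minor, so i.
F#-A#-C#: root F# is the submediant; major triad there is VI.
F#-A#-C#-D# has root D#, degree 4 in A# minor, so iv65.
B#-D##-F##: chromatic; B# is V of V, so V/V.
B#-E#-G##: major triad on E# = scale degree 5 → V64.
A#-C#-E#: minor triad on A# = scale degree 1 → i.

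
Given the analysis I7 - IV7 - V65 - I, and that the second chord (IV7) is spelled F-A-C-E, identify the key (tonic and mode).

C major

The chord Fmaj7 is a major seventh chord rooted on F; its label is IV7.
If F is scale degree 4 and the mode makes that degree carry a major seventh chord, the tonic is C and the mode is major.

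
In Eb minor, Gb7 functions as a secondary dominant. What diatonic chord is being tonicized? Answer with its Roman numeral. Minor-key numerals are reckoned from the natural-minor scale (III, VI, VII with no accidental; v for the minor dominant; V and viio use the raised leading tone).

VI

The chord is a dominant seventh chord on Gb.
A dominant resolves down a perfect fifth: Gb → Cb. In Eb minor, Cb is scale degree 6, i.e. VI.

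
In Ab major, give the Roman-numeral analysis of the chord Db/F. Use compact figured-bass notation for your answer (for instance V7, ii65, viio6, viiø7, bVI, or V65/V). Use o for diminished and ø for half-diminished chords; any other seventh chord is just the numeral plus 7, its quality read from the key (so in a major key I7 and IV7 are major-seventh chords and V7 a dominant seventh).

IV6

Stacked in thirds the chord is Db-F-Ab: a major triad on Db.
In Ab major, Db is the subdominant; the diatonic major triad there is IV.
With F in the bass the chord is in first inversion, so the figured bass is 6.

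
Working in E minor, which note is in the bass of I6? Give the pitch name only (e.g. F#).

G#

I in E minor has root E; the chord is E-G#-B.
The figure 6 means first inversion — the third is in the bass.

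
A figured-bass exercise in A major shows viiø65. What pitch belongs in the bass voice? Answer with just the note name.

viiø in A major has root G#; the chord is G#-B-D-F#.
The figure 65 means first inversion — the third is in the bass.

B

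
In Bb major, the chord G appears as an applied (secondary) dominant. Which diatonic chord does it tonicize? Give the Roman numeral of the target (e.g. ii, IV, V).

The chord is a major triad on G.
A dominant resolves down a perfect fifth: G → C. In Bb major, C is scale degree 2, i.e. ii.

ii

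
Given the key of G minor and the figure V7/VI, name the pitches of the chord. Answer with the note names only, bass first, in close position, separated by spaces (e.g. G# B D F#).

Bb D F Ab

V7/VI is a secondary dominant — the dominant seventh of VI. VI in G minor is Eb, so the applied chord's root is Bb, a perfect fifth above.
Building a dominant seventh chord on Bb gives Bb-D-F-Ab.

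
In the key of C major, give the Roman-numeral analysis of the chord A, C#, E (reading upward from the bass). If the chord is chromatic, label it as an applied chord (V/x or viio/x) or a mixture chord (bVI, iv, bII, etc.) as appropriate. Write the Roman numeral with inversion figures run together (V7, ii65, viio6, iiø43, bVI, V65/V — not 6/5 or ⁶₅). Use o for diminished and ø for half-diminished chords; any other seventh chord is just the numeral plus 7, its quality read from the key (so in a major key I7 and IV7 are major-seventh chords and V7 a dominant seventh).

The pitches A-C#-E form a major triad rooted on A.
A is not a diatonic chord root with this quality in C major, but it lies a perfect fifth above D (ii), so the chord functions as an applied dominant of ii.

V/ii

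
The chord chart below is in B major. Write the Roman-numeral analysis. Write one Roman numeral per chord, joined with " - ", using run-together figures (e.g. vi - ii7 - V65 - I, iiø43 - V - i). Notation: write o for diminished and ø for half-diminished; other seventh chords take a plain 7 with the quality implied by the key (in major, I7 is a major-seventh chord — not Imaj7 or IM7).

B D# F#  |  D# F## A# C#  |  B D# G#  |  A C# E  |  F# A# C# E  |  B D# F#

B-D#-F#: major triad on B = scale degree 1 → I.
D#-F##-A#-C#: a dominant seventh chord on D#, the applied dominant of vi → V7/vi.
B-D#-G# has root G#, degree 6 in B major, so vi6.
A-C#-E: major triad on A — chromatic; bVII (borrowed from the parallel minor).
F#-A#-C#-E: root F# is the dominant; dominant seventh chord there is V7.
B-D#-F#: root B is the tonic; major triad there is I.

I - V7/vi - vi6 - bVII - V7 - I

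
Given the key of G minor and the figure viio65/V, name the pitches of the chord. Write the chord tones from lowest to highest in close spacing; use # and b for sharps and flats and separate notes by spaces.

E G Bb C#

The slash marks an applied leading-tone chord: viio of V. In G minor, V is D, so the leading tone to it is C#, a half step below.
Building a fully diminished seventh chord on C# gives C#-E-G-Bb.
With the 65 figure the chord is in first inversion; from the bass E upward in close position it reads E-G-Bb-C#.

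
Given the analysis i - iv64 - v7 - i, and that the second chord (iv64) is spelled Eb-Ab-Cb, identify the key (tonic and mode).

The chord Abm/Eb is a minor triad rooted on Ab; its label is iv64.
iv64 on Ab implies Ab is the subdominant; that puts the tonic at Eb, and the lowercase numeral fits minor mode.

Eb minor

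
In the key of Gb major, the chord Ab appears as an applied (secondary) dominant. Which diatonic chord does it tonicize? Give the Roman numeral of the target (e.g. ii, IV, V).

The chord is a major triad on Ab.
A dominant resolves down a perfect fifth: Ab → Db. In Gb major, Db is scale degree 5, i.e. V.

V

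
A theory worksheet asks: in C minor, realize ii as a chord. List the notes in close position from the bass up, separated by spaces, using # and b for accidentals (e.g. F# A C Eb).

ii is the minor supertonic, borrowed from the parallel major (the Dorian ii). In C minor that root is D.
So the chord is D-F-A.

D F A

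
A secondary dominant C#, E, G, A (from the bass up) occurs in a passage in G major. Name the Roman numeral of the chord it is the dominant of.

V

The chord is a dominant seventh chord on A.
A dominant resolves down a perfect fifth: A → D. In G major, D is scale degree 5, i.e. V.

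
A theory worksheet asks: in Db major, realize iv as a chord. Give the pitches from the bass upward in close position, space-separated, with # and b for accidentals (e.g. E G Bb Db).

Gb Bbb Db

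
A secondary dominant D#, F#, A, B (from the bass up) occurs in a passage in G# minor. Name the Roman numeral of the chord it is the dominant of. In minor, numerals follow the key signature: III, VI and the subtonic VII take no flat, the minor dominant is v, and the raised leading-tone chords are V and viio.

The chord is a dominant seventh chord on B.
A dominant resolves down a perfect fifth: B → E. In G# minor, E is scale degree 6, i.e. VI.

VI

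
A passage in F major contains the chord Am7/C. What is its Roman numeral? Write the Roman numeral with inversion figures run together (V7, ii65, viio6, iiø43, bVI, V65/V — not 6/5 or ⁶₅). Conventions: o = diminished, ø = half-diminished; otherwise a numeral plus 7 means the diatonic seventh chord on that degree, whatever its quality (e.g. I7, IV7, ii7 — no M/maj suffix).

iii65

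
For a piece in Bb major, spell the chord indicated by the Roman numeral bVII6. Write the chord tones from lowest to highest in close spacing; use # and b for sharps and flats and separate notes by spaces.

C Eb Ab

Scale degree 7 in Bb major is A; lowering it a half step gives Ab. bVII6 is a major triad on the lowered seventh degree (the subtonic), borrowed from the parallel minor.
So the chord is Ab-C-Eb.
With the 6 figure the chord is in first inversion; from the bass C upward in close position it reads C-Eb-Ab.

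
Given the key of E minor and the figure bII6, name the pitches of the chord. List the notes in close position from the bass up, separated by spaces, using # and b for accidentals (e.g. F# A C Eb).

A C F

Scale degree 2 in E minor is F#; lowering it a half step gives F. bII6 is the Neapolitan sixth — a major triad on the lowered second degree, here in its customary first inversion.
So the chord is F-A-C.
The figured bass 6 indicates first inversion, placing the third (A) in the bass: A-C-F.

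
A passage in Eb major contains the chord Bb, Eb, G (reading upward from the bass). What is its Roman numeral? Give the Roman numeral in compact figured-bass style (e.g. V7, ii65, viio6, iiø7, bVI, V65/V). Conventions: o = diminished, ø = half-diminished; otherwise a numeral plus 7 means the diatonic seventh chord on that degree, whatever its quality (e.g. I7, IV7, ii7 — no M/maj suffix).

I64

The pitches Eb-G-Bb form a major triad rooted on Eb.
In Eb major, Eb is the tonic; the diatonic major triad there is I.
With Bb in the bass the chord is in second inversion, so the figured bass is 64.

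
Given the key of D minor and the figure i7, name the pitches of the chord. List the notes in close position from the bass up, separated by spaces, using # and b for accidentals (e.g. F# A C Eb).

D F A C

The numeral's case and figure indicate a minor seventh chord. In D minor its root, the first degree, is D.
That chord is spelled D-F-A-C.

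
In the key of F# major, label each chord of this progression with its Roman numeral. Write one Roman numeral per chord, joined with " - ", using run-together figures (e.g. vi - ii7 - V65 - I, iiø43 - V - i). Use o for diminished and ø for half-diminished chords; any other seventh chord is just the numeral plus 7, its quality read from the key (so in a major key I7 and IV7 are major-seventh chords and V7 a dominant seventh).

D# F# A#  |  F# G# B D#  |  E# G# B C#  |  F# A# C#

vi - ii42 - V65 - I

D#-F#-A#: root D# is the submediant; minor triad there is vi.
F#-G#-B-D# has root G#, degree 2 in F# major, so ii42.
E#-G#-B-C#: root C# is the dominant; dominant seventh chord there is V65.
F#-A#-C#: root F# is the tonic; major triad there is I.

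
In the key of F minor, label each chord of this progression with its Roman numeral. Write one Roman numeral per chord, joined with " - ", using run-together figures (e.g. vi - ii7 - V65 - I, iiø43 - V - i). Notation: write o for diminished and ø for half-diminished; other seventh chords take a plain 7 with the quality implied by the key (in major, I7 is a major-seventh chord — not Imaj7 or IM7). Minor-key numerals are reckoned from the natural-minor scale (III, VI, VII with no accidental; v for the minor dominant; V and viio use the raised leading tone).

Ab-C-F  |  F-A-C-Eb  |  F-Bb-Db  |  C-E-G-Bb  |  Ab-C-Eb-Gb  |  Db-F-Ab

Ab-C-F: root F is the tonic; minor triad there is i6.
F-A-C-Eb: chromatic; F is V of iv, so V7/iv.
F-Bb-Db has root Bb, degree 4 in F minor, so iv64.
C-E-G-Bb has root C, degree 5 in F minor, so V7.
Ab-C-Eb-Gb: a dominant seventh chord on Ab, the applied dominant of VI → V7/VI.
Db-F-Ab: root Db is the submediant; major triad there is VI.

i6 - V7/iv - iv64 - V7 - V7/VI - VI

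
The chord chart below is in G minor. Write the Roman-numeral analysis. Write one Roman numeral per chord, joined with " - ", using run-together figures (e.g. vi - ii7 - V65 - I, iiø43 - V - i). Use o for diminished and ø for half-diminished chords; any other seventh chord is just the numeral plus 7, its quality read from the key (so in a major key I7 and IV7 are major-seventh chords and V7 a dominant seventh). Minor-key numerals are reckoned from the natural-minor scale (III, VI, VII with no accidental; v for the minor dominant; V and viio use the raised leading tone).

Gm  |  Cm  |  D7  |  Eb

Gm: root G is the tonic; minor triad there is i.
Cm has root C, degree 4 in G minor, so iv.
D7 has root D, degree 5 in G minor, so V7.
Eb: root Eb is the submediant; major triad there is VI.

i - iv - V7 - VI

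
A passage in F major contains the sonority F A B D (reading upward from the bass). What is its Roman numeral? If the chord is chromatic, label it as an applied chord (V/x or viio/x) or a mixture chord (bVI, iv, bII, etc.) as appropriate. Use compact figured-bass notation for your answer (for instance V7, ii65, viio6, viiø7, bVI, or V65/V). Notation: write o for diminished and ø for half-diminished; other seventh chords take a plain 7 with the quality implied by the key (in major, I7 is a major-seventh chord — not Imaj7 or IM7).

The pitches B-D-F-A form a half-diminished seventh chord rooted on B.
B sits a half step below C (V in F major); a diminished chord there is the applied leading-tone chord of V.
With F in the bass the chord is in second inversion, so the figured bass is 43.

viiø43/V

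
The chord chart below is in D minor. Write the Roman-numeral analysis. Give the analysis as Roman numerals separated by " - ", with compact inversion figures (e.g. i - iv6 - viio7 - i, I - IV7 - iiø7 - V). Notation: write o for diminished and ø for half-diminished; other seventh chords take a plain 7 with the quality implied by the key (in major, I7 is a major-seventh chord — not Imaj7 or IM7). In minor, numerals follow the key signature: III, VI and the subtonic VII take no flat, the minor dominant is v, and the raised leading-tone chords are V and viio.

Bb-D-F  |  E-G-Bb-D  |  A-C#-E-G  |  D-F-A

Bb-D-F has root Bb, degree 6 in D minor, so VI.
E-G-Bb-D: root E is the supertonic; half-diminished seventh chord there is iiø7.
A-C#-E-G: root A is the dominant; dominant seventh chord there is V7.
D-F-A has root D, degree 1 in D minor, so i.

VI - iiø7 - V7 - i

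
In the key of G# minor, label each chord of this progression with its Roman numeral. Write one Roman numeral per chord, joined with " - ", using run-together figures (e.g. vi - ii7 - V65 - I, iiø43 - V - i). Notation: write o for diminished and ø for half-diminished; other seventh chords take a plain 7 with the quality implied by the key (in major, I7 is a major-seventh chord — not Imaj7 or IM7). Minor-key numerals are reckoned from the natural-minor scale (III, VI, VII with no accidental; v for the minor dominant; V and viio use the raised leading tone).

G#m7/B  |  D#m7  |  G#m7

i65 - v7 - i7

G#m7/B has root G#, degree 1 in G# minor, so i65.
D#m7: minor seventh chord on D# = scale degree 5 → v7.
G#m7: minor seventh chord on G# = scale degree 1 → i7.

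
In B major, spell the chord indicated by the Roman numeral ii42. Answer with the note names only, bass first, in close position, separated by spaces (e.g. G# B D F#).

In B major, scale degree 2 is C#, and the diatonic chord built there is a minor seventh chord.
That chord is spelled C#-E-G#-B.
With the 42 figure the chord is in third inversion; from the bass B upward in close position it reads B-C#-E-G#.

B C# E G#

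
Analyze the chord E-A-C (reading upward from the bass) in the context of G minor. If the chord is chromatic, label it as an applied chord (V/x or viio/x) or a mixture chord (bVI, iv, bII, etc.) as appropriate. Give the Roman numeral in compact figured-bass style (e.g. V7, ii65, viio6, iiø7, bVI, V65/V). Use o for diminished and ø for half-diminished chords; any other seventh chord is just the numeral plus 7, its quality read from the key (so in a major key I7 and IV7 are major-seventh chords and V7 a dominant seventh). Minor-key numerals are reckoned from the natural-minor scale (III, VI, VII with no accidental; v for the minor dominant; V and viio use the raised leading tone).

ii64

Stacked in thirds the chord is A-C-E: a minor triad on A.
A is the second degree of G minor. This is the minor supertonic, borrowed from the parallel major (the Dorian ii).
With E in the bass the chord is in second inversion, so the figured bass is 64.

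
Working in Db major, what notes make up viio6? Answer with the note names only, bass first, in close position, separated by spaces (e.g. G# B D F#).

Eb Gb C

The numeral's case and figure indicate a diminished triad. In Db major its root, the leading tone, is C.
Stacking thirds from C gives C-Eb-Gb.
With the 6 figure the chord is in first inversion; from the bass Eb upward in close position it reads Eb-Gb-C.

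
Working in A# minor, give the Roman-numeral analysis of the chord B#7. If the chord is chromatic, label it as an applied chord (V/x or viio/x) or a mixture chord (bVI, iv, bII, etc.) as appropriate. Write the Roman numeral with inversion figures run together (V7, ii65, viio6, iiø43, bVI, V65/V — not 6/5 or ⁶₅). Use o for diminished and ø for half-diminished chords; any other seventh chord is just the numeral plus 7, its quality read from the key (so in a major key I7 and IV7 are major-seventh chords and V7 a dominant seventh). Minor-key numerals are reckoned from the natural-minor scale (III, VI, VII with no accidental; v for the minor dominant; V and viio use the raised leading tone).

V7/V

Stacked in thirds the chord is B#-D##-F##-A#: a dominant seventh chord on B#.
B# is not a diatonic chord root with this quality in A# minor, but it lies a perfect fifth above E# (V), so the chord functions as an applied dominant of V.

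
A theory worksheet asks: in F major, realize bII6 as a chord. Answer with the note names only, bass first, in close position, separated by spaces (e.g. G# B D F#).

Bb Db Gb

Scale degree 2 in F major is G; lowering it a half step gives Gb. bII6 is the Neapolitan sixth — a major triad on the lowered second degree, here in its customary first inversion.
So the chord is Gb-Bb-Db, a major triad.
With the 6 figure the chord is in first inversion; from the bass Bb upward in close position it reads Bb-Db-Gb.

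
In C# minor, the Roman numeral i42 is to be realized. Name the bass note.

B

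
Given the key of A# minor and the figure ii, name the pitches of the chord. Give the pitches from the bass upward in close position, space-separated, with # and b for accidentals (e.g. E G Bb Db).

B# D# F##

Scale degree 2 in A# minor is B#; here the chord built on it is altered to a minor triad. ii is the minor supertonic, borrowed from the parallel major (the Dorian ii).
So the chord is B#-D#-F##, a minor triad.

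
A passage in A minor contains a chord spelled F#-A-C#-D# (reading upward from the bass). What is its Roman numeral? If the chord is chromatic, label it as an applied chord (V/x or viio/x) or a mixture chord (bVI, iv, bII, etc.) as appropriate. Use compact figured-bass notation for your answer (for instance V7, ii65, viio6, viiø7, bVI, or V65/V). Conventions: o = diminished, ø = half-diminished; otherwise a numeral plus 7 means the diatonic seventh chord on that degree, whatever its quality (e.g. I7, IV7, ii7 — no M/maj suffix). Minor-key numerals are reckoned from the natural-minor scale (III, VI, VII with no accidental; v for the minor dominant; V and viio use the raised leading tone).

The pitches D#-F#-A-C# form a half-diminished seventh chord rooted on D#.
D# sits a half step below E (V in A minor); a diminished chord there is the applied leading-tone chord of V.
With F# in the bass the chord is in first inversion, so the figured bass is 65.

viiø65/V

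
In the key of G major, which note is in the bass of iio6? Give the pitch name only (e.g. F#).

iio in G major has root A; the chord is A-C-Eb.
The figure 6 means first inversion — the third is in the bass.

C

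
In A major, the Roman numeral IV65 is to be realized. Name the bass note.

F#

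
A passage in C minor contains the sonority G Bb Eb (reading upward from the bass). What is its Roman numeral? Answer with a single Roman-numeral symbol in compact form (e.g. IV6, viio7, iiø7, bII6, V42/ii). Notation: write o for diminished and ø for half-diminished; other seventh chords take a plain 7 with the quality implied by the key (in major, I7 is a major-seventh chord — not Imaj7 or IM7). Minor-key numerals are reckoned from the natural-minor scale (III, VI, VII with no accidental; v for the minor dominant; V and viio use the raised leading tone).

III6

Stacked in thirds the chord is Eb-G-Bb: a major triad on Eb.
In C minor, Eb is the mediant; the diatonic major triad there is III.
With G in the bass the chord is in first inversion, so the figured bass is 6.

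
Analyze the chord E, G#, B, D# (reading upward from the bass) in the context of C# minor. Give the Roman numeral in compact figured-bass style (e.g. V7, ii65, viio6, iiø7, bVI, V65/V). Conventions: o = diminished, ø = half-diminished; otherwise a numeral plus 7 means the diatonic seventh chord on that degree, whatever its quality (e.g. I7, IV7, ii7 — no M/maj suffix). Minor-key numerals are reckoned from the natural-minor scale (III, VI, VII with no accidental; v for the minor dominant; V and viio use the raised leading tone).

III7

Stacked in thirds the chord is E-G#-B-D#: a major seventh chord on E.
In C# minor, E is the mediant; the diatonic major seventh chord there is III7.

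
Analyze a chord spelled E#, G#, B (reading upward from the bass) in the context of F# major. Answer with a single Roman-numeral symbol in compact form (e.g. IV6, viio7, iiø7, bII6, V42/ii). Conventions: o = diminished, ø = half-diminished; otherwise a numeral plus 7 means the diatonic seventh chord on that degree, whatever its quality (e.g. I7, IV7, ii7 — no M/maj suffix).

The pitches E#-G#-B form a diminished triad rooted on E#.
E# is scale degree 7 in F# major, and a diminished triad on that degree is written viio.

viio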